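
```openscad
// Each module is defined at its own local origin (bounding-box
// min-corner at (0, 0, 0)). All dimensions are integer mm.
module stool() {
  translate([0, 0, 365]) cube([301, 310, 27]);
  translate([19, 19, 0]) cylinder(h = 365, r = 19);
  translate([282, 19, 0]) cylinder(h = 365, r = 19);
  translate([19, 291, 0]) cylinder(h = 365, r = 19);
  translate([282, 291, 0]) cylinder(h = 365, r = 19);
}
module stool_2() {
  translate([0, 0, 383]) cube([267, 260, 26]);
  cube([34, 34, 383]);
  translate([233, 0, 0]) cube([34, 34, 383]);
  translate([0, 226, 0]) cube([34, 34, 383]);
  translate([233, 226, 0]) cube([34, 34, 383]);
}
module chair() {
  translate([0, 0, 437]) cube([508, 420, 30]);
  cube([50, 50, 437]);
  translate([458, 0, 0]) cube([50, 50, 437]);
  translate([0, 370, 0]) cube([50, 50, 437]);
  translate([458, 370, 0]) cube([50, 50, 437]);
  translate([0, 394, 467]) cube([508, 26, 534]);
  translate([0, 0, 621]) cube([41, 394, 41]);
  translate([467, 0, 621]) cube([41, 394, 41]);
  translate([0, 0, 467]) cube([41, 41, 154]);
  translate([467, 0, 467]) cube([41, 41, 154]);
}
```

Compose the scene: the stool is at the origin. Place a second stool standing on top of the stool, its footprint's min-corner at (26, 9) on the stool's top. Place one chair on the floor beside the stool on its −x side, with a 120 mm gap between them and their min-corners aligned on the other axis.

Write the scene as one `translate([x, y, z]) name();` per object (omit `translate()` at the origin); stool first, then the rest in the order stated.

stool();
translate([26, 9, 392]) stool_2();
translate([-628, 0, 0]) chair();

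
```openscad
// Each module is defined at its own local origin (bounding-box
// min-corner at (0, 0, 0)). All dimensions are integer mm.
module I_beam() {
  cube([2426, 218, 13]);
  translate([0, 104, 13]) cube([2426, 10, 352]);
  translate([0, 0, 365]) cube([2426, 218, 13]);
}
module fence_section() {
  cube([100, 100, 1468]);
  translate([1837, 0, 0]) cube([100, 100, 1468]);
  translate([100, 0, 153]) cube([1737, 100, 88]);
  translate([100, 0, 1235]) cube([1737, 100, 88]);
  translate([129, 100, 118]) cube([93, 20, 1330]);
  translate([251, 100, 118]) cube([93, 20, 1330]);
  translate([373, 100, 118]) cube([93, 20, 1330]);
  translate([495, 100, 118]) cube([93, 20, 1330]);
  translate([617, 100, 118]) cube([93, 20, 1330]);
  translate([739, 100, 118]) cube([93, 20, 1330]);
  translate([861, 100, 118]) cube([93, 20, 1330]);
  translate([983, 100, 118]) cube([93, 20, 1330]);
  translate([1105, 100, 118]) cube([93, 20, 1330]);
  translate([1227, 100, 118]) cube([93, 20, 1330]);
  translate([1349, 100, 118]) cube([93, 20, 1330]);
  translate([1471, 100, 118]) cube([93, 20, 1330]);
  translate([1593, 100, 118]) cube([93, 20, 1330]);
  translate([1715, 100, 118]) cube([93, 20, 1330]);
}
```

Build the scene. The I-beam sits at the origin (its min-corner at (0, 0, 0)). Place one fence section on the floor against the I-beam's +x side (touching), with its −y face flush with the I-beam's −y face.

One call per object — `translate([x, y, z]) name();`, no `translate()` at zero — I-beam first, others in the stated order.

I_beam();
translate([2426, 0, 0]) fence_section();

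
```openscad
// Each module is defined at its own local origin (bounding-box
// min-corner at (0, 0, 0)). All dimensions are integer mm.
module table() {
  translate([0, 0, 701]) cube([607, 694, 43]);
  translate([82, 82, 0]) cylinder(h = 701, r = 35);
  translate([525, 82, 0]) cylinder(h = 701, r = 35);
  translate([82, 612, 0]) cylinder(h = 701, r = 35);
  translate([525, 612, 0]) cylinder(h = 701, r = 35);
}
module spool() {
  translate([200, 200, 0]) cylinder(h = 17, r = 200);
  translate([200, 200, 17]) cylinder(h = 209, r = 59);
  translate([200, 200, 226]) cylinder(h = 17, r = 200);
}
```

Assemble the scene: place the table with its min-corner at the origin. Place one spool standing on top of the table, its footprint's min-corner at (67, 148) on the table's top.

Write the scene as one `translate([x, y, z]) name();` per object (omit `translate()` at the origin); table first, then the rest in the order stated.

table();
translate([67, 148, 744]) spool();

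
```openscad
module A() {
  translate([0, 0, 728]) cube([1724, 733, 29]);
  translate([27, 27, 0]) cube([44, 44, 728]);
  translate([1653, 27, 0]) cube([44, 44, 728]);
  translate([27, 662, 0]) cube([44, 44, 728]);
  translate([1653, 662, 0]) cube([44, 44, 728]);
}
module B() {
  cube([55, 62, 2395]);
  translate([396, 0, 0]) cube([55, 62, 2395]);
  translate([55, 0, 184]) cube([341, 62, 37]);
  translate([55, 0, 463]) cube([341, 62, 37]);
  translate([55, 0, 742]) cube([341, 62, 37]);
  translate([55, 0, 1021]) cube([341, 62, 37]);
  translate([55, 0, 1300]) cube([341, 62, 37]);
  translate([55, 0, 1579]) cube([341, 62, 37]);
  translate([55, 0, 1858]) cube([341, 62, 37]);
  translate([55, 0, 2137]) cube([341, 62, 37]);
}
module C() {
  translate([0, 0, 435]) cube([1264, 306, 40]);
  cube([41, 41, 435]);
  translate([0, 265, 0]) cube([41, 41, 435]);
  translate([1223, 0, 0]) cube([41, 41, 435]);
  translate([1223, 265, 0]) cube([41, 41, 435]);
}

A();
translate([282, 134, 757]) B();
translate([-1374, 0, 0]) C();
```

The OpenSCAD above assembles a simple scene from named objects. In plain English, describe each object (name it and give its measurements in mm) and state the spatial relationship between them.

A is a rectangular dining table. The top is 1724×733×29 mm with its upper surface at z = 757 mm. It stands on four 44×44 mm square legs, each inset 27 mm from the nearest pair of top edges, running from the floor to the underside of the top.

B is a straight ladder. Two 55×62 mm vertical rails, 2395 mm tall, stand 451 mm apart (outside-to-outside) with their front faces coplanar on the −y side. 8 rungs, each 62 mm deep and 37 mm tall, span between the inner faces of the rails, front faces flush with the rails. The lowest rung's underside is at z = 184 mm and rungs are spaced 279 mm apart (underside to underside).

C is a long wooden bench with a 1264 mm (x) × 306 mm (y) seat, 40 mm thick, its top surface 475 mm above the floor. Four 41 mm square legs at the seat corners, flush with the edges, run from z = 0 to the seat underside.

The ladder is on top of the table. The bench is on the floor beside the table on its −x side.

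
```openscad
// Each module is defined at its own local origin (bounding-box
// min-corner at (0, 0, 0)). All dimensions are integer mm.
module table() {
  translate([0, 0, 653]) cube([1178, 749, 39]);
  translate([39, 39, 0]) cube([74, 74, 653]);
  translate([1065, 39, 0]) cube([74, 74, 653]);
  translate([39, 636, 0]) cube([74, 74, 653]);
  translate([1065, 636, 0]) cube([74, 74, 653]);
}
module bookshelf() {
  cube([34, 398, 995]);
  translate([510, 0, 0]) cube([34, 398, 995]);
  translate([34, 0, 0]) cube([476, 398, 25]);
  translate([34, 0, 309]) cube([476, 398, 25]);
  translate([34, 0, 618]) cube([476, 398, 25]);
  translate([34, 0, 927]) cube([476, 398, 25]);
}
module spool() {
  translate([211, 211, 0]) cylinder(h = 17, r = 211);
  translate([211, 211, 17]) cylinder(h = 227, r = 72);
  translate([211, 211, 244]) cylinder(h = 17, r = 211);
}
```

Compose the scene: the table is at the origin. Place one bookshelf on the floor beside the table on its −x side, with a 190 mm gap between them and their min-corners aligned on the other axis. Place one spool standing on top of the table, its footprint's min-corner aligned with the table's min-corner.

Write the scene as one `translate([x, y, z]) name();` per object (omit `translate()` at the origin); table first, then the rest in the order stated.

table();
translate([-734, 0, 0]) bookshelf();
translate([0, 0, 692]) spool();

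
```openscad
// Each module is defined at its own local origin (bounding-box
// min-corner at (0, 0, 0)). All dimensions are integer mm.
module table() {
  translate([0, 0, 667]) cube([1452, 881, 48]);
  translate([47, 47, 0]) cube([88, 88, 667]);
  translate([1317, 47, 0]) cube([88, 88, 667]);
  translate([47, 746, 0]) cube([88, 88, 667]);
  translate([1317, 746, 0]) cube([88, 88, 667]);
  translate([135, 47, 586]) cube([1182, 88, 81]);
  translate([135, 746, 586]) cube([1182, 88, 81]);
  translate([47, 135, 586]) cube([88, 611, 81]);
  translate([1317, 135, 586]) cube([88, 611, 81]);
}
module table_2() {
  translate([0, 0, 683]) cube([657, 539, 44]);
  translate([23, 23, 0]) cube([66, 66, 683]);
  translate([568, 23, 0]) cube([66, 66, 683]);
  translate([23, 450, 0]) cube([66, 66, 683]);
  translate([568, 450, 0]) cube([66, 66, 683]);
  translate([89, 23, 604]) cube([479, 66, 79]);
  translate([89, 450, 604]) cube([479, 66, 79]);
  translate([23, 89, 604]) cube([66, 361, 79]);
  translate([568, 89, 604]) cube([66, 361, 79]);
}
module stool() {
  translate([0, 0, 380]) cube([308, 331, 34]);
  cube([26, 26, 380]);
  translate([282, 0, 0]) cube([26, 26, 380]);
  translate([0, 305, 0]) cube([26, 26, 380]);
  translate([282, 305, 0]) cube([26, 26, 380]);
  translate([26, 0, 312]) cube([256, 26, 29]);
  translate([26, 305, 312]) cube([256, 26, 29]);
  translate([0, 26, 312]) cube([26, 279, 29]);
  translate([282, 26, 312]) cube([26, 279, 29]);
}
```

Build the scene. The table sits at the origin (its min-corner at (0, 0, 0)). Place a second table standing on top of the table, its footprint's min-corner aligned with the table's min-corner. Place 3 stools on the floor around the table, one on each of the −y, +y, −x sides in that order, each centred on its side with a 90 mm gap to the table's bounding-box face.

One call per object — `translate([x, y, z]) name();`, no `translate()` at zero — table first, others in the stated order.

table();
translate([0, 0, 715]) table_2();
translate([572, -421, 0]) stool();
translate([572, 971, 0]) stool();
translate([-398, 275, 0]) stool();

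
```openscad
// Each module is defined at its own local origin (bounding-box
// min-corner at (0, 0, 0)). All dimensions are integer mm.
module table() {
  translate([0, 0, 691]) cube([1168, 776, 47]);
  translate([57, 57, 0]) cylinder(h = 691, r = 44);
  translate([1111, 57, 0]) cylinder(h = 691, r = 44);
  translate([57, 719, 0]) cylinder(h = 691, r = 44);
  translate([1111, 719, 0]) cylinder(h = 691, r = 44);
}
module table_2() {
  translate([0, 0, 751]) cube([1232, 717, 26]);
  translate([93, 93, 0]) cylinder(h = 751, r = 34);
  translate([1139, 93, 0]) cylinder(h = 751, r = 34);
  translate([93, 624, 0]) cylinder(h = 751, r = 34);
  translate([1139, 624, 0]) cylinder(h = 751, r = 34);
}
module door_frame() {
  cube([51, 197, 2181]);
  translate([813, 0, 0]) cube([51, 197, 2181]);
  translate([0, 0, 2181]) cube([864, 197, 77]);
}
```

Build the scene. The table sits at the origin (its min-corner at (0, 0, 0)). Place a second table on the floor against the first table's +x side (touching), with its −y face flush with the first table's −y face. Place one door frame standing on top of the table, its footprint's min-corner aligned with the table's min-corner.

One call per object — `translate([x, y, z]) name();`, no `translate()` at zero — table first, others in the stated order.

table();
translate([1168, 0, 0]) table_2();
translate([0, 0, 738]) door_frame();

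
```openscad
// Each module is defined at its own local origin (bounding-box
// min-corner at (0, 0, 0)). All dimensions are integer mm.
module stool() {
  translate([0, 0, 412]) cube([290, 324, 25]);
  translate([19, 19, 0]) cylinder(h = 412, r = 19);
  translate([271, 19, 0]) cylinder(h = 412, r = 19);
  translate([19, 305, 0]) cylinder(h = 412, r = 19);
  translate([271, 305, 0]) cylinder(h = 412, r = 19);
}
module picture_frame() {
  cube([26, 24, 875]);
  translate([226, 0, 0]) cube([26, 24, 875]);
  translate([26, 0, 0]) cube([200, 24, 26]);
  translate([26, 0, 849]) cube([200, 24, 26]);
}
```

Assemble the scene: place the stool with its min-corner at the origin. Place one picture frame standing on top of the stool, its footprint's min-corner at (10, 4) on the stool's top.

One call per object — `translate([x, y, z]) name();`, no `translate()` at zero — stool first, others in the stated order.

stool();
translate([10, 4, 437]) picture_frame();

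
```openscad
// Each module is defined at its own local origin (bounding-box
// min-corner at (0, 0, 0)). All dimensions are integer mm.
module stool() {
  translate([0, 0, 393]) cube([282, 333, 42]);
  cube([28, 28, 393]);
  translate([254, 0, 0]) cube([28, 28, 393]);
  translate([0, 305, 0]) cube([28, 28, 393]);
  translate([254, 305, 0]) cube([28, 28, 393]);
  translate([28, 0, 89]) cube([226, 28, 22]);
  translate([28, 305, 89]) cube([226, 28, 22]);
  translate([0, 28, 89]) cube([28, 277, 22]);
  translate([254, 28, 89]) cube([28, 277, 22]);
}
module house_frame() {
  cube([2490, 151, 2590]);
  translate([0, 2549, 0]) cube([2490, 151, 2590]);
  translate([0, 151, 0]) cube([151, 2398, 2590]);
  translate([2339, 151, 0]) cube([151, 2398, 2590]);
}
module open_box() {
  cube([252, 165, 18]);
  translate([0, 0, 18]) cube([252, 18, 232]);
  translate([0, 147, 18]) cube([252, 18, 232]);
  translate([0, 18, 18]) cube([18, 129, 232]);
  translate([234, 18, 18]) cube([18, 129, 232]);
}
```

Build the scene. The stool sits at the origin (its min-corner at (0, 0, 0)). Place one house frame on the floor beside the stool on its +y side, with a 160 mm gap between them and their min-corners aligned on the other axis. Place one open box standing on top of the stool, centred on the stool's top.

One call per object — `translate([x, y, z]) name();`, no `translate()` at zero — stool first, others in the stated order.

stool();
translate([0, 493, 0]) house_frame();
translate([15, 84, 435]) open_box();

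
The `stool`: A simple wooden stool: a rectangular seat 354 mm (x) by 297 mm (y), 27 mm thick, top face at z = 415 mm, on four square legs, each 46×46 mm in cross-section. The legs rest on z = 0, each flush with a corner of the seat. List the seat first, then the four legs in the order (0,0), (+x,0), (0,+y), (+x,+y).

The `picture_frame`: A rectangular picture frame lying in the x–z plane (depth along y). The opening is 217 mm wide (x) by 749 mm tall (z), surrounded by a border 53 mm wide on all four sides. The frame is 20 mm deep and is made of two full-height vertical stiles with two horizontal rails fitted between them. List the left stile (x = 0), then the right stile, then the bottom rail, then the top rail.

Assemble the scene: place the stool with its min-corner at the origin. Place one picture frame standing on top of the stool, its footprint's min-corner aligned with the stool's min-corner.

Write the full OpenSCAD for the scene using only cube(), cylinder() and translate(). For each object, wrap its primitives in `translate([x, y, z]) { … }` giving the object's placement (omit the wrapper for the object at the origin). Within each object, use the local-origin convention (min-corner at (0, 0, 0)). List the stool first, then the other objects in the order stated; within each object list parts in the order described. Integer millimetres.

translate([0, 0, 388]) cube([354, 297, 27]);
cube([46, 46, 388]);
translate([308, 0, 0]) cube([46, 46, 388]);
translate([0, 251, 0]) cube([46, 46, 388]);
translate([308, 251, 0]) cube([46, 46, 388]);
translate([0, 0, 415]) {
  cube([53, 20, 855]);
  translate([270, 0, 0]) cube([53, 20, 855]);
  translate([53, 0, 0]) cube([217, 20, 53]);
  translate([53, 0, 802]) cube([217, 20, 53]);
}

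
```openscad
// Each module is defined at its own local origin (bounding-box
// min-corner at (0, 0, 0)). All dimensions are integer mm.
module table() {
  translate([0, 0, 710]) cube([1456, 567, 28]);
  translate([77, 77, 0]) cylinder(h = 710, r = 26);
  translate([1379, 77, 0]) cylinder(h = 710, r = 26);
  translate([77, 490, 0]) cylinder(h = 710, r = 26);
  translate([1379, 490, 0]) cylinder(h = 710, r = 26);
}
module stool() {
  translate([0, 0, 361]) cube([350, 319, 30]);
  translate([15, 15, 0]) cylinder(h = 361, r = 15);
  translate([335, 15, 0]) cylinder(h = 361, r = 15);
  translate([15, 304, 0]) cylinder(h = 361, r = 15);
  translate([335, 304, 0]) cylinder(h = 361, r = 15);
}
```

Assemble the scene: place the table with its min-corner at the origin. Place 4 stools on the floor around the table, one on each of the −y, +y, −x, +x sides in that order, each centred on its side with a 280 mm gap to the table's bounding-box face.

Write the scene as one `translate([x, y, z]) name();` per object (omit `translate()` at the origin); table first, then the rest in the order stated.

table();
translate([553, -599, 0]) stool();
translate([553, 847, 0]) stool();
translate([-630, 124, 0]) stool();
translate([1736, 124, 0]) stool();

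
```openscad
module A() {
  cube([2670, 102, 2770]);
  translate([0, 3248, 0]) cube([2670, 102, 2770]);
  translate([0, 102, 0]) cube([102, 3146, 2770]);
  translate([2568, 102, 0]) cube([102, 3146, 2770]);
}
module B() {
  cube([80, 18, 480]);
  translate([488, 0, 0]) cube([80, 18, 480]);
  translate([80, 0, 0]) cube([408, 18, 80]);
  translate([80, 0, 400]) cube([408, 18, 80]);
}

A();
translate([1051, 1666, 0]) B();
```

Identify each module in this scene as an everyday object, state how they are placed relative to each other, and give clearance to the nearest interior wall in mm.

A is a house frame. B is a picture frame. The picture frame sits inside the house frame, centred. The clearance to the nearest interior wall is 949 mm.

Clearances: x = 949, y = 1564; minimum 949 mm.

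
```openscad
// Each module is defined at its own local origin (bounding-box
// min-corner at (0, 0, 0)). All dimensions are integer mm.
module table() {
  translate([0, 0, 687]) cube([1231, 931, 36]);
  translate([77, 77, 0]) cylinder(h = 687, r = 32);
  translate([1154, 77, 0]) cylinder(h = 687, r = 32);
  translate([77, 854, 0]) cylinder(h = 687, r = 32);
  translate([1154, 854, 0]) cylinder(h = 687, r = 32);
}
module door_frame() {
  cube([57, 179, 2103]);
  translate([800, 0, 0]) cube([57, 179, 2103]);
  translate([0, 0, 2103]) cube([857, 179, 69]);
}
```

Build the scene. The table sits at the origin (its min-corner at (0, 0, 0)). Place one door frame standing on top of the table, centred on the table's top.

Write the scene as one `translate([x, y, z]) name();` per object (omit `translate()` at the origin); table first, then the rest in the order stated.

table();
translate([187, 376, 723]) door_frame();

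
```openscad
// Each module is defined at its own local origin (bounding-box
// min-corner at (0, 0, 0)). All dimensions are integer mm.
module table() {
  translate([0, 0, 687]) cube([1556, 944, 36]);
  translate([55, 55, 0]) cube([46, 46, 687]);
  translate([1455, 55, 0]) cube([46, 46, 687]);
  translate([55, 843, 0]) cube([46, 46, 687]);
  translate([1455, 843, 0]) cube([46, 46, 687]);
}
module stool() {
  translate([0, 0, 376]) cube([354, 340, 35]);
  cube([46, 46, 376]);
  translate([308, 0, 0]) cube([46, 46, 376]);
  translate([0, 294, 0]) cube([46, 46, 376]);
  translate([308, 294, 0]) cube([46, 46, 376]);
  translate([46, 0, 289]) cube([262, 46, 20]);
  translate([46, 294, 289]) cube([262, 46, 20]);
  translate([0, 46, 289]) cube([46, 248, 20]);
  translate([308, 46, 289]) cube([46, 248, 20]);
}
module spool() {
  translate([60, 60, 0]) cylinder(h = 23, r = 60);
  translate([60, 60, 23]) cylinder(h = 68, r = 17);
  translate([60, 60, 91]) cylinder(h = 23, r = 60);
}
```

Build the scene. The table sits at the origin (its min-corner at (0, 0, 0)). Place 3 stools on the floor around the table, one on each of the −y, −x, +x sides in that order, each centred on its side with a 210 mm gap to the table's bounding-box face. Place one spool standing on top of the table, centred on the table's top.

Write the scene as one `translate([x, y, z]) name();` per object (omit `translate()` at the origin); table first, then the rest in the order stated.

table();
translate([601, -550, 0]) stool();
translate([-564, 302, 0]) stool();
translate([1766, 302, 0]) stool();
translate([718, 412, 723]) spool();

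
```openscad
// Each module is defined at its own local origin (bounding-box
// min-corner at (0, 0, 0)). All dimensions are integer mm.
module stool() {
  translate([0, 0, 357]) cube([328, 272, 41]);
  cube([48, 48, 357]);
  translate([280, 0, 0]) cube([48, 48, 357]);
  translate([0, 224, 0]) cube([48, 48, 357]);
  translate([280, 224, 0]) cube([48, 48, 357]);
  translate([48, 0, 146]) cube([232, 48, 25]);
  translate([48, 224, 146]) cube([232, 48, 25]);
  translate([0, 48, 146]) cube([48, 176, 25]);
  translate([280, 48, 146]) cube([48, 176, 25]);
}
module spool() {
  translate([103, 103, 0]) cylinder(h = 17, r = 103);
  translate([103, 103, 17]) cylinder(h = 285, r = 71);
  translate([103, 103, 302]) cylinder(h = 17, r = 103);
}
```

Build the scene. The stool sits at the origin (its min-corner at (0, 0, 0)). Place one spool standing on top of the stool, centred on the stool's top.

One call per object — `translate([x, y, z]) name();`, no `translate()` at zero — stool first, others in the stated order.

stool();
translate([61, 33, 398]) spool();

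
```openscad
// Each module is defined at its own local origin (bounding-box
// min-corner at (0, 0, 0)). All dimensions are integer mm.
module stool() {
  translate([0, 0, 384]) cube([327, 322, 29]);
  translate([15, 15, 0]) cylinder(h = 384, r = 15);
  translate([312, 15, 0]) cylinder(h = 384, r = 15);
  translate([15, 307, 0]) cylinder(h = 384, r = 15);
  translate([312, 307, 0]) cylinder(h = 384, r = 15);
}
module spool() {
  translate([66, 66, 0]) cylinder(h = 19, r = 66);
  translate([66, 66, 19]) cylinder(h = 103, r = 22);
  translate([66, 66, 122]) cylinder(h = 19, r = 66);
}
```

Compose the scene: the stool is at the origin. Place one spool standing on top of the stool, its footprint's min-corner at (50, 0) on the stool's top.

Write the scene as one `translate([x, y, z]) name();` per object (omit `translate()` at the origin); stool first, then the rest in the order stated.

stool();
translate([50, 0, 413]) spool();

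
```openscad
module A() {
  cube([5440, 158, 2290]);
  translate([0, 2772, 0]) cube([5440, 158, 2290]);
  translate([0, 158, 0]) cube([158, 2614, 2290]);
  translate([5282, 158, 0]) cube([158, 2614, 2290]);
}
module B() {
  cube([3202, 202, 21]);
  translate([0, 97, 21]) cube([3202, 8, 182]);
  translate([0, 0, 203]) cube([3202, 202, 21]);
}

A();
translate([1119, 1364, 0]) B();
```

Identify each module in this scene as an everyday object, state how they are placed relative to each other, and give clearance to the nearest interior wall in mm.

Clearances: x = 961, y = 1206; minimum 961 mm.

A is a house frame. B is an I-beam. The I-beam sits inside the house frame, centred. The clearance to the nearest interior wall is 961 mm.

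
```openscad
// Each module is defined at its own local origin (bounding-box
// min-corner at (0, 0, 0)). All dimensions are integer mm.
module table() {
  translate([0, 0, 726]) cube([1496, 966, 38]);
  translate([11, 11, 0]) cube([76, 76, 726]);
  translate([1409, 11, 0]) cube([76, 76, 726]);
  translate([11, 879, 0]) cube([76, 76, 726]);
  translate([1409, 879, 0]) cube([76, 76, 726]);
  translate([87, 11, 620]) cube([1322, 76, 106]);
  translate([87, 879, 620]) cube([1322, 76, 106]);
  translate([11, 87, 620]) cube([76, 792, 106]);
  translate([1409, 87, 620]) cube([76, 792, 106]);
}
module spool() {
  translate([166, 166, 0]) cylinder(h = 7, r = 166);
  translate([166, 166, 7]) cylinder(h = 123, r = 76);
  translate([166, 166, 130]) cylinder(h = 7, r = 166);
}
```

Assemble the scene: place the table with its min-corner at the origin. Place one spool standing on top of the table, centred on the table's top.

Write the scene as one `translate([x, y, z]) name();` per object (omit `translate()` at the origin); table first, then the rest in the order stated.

table();
translate([582, 317, 764]) spool();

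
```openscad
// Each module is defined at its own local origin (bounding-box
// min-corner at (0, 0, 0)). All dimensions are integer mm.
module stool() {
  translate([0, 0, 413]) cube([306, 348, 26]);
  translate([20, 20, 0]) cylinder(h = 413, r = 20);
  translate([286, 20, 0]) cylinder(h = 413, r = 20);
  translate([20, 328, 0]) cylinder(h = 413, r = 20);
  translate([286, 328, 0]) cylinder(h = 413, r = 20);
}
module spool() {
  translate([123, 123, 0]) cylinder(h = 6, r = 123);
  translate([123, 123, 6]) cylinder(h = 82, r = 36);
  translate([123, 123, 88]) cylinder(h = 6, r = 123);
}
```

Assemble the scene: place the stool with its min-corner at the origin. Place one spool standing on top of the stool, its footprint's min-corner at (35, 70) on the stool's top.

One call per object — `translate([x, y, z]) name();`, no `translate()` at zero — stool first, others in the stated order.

stool();
translate([35, 70, 439]) spool();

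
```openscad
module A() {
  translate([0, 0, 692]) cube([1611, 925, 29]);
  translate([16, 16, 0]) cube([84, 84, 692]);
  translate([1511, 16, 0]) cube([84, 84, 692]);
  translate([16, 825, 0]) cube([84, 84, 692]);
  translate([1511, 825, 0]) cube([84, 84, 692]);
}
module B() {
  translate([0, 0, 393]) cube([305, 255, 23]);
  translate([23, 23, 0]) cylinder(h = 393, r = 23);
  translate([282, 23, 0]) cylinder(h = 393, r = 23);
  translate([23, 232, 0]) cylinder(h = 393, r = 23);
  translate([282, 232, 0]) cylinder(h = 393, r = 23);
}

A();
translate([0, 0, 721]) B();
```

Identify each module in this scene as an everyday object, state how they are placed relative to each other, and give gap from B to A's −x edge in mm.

The stool's min-x is at 0; the table's min-x is 0; gap = 0 mm.

A is a table. B is a stool. The stool is on top of the table. The gap from the stool to the table's −x edge is 0 mm.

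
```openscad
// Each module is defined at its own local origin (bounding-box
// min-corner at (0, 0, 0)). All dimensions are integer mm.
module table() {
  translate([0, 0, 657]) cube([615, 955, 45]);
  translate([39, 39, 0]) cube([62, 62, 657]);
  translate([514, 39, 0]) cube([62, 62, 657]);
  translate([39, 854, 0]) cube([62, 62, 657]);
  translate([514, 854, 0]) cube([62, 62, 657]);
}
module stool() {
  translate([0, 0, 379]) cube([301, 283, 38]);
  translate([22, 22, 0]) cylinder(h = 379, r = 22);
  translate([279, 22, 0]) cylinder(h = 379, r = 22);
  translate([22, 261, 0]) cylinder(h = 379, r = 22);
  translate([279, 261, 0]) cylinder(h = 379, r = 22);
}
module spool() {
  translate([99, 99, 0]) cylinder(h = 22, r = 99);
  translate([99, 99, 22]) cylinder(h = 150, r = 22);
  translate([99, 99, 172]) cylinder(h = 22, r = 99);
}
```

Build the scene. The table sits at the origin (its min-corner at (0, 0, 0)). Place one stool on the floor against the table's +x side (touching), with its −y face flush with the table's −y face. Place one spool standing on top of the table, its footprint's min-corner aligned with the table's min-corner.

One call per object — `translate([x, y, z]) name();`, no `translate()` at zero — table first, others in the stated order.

table();
translate([615, 0, 0]) stool();
translate([0, 0, 702]) spool();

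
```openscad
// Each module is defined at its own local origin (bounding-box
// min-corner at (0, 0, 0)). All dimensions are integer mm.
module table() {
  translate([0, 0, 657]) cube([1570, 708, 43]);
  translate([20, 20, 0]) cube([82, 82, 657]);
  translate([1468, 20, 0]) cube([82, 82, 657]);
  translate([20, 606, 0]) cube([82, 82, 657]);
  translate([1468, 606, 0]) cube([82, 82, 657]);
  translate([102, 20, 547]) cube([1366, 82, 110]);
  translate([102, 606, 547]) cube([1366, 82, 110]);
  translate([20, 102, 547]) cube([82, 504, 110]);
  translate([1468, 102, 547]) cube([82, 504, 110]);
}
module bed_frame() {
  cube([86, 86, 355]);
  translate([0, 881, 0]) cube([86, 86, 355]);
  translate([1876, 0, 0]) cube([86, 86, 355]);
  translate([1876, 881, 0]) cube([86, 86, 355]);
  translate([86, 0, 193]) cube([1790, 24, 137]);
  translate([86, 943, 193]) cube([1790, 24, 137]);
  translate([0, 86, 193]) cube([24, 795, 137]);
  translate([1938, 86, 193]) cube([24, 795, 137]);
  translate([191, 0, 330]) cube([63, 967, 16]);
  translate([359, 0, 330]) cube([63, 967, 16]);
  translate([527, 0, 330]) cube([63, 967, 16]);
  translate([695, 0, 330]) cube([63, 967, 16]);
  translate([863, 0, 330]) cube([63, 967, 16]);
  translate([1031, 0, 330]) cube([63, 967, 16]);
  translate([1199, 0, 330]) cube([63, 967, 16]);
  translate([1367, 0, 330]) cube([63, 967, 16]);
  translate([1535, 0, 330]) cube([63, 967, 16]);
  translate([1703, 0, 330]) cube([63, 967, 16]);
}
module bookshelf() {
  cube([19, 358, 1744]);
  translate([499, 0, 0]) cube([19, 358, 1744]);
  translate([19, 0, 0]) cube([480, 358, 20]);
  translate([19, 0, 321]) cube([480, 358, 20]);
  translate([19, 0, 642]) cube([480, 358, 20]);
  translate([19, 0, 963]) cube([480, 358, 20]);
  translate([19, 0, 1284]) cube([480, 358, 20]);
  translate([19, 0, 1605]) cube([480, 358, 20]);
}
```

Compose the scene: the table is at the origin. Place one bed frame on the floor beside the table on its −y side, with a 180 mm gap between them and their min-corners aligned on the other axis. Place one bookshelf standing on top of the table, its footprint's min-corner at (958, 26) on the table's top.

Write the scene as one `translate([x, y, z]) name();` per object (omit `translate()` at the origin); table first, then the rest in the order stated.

table();
translate([0, -1147, 0]) bed_frame();
translate([958, 26, 700]) bookshelf();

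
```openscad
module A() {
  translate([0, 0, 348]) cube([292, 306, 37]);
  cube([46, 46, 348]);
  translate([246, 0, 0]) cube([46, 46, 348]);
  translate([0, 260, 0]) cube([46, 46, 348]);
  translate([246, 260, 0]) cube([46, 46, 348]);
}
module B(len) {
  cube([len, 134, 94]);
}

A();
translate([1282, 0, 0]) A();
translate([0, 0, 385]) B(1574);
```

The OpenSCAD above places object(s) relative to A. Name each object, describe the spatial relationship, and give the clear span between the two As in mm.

Second stool starts at x = 1282; first ends at x = 292; clear span = 1282 − 292 = 990 mm.

A is a stool. B is a beam. A beam spans the tops of two stools. The clear span between the two stools is 990 mm.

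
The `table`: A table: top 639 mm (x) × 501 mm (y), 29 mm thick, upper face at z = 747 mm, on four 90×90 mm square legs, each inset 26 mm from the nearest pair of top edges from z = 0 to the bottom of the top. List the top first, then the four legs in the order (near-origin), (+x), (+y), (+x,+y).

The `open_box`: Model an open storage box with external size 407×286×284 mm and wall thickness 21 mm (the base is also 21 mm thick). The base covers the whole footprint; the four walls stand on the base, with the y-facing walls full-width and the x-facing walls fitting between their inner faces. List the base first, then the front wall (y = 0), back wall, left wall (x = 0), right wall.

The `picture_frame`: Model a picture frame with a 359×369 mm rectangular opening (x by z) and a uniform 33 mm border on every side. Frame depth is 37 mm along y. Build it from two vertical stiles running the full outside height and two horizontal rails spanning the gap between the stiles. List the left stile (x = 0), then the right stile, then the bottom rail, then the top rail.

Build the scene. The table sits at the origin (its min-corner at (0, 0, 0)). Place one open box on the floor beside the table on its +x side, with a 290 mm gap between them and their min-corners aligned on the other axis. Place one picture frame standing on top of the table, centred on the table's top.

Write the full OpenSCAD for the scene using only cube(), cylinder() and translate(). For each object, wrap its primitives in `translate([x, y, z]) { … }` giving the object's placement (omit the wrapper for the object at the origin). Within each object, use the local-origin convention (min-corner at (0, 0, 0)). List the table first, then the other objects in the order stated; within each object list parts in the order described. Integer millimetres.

translate([0, 0, 718]) cube([639, 501, 29]);
translate([26, 26, 0]) cube([90, 90, 718]);
translate([523, 26, 0]) cube([90, 90, 718]);
translate([26, 385, 0]) cube([90, 90, 718]);
translate([523, 385, 0]) cube([90, 90, 718]);
translate([929, 0, 0]) {
  cube([407, 286, 21]);
  translate([0, 0, 21]) cube([407, 21, 263]);
  translate([0, 265, 21]) cube([407, 21, 263]);
  translate([0, 21, 21]) cube([21, 244, 263]);
  translate([386, 21, 21]) cube([21, 244, 263]);
}
translate([107, 232, 747]) {
  cube([33, 37, 435]);
  translate([392, 0, 0]) cube([33, 37, 435]);
  translate([33, 0, 0]) cube([359, 37, 33]);
  translate([33, 0, 402]) cube([359, 37, 33]);
}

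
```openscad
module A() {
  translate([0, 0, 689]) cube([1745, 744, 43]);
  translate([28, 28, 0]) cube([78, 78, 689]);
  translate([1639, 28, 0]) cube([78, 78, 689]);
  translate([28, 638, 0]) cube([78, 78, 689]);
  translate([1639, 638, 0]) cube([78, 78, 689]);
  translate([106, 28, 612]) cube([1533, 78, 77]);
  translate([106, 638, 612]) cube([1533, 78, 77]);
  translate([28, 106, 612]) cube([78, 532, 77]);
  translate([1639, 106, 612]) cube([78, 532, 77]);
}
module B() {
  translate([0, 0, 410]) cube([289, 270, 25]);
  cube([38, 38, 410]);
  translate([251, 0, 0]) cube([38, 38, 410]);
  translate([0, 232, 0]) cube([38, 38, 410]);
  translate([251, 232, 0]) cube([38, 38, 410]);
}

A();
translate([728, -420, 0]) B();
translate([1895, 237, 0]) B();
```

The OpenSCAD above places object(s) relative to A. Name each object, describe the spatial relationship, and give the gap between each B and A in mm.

Each stool's nearest face is 150 mm from the table's bounding box.

A is a table. B is a stool. Two stools sit around the table at the −y, +x sides. The gap between each stool and the table is 150 mm.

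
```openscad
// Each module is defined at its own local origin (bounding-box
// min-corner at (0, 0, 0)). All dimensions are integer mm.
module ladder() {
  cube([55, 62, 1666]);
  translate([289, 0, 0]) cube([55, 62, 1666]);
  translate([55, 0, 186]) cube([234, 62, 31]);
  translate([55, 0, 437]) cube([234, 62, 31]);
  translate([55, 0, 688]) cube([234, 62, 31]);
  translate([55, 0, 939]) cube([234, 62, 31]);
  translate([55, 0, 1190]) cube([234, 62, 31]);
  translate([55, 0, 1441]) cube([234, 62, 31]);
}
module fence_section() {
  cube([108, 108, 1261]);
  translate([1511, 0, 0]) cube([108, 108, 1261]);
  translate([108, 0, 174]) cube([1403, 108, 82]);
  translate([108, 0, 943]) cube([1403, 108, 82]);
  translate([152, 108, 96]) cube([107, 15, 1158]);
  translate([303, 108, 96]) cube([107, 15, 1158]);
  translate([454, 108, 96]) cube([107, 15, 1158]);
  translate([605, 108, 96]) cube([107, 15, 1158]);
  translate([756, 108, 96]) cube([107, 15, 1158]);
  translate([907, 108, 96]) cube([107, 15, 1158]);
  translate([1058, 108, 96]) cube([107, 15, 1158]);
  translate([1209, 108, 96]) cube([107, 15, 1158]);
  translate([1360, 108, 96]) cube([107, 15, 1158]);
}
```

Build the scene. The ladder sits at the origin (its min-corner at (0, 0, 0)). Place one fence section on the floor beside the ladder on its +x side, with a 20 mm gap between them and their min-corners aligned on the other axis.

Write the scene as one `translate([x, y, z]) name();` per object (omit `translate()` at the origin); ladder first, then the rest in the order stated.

ladder();
translate([364, 0, 0]) fence_section();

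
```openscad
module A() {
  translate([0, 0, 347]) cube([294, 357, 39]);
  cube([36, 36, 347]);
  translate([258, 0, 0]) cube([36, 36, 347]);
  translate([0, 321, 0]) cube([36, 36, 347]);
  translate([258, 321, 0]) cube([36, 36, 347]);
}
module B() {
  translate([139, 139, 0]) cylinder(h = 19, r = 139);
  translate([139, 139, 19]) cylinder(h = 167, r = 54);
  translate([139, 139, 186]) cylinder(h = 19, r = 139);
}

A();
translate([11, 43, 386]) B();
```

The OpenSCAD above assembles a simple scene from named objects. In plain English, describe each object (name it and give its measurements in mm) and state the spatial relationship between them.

A is a simple wooden stool: a rectangular seat 294 mm (x) by 357 mm (y), 39 mm thick, top face at z = 386 mm, on four square legs, each 36×36 mm in cross-section. The legs rest on z = 0, each flush with a corner of the seat.

B is a spool: two coaxial disc flanges of radius 139 mm and thickness 19 mm, joined by a core cylinder of radius 54 mm and height 167 mm. The lower flange rests on z = 0 and the three cylinders share a vertical axis.

The spool is on top of the stool.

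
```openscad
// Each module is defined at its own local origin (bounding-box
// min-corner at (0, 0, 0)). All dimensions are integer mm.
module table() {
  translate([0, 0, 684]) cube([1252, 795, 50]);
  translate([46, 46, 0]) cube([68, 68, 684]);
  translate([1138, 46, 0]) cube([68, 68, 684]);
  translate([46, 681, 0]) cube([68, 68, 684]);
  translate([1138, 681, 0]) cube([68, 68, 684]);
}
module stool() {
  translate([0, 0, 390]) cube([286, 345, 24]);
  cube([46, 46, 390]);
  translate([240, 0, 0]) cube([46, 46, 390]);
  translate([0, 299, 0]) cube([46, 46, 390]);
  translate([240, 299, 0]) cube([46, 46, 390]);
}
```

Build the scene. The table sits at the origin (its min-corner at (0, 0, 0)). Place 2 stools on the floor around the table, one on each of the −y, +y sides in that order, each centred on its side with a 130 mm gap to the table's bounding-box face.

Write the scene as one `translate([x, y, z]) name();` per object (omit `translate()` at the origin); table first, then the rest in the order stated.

table();
translate([483, -475, 0]) stool();
translate([483, 925, 0]) stool();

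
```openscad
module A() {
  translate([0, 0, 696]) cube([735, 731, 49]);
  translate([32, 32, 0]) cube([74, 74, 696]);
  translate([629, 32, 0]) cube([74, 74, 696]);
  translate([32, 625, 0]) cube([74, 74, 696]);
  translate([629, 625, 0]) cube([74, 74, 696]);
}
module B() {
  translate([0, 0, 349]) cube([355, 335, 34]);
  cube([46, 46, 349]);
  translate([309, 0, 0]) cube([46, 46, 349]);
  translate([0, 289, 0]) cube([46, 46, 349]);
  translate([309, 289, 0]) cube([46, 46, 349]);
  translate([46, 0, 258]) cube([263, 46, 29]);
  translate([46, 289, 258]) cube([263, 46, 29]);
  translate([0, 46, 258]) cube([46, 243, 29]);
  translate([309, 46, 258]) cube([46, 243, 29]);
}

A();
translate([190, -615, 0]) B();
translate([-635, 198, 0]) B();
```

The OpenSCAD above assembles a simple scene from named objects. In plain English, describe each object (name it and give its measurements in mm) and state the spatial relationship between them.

A is a table: top 735 mm (x) × 731 mm (y), 49 mm thick, upper face at z = 745 mm, on four 74×74 mm square legs, each inset 32 mm from the nearest pair of top edges, running from z = 0 to the bottom of the top.

B is a simple wooden stool: a rectangular seat 355 mm (x) by 335 mm (y), 34 mm thick, top face at z = 383 mm, on four square legs, each 46×46 mm in cross-section. The legs rest on z = 0, each flush with a corner of the seat. Four stretchers, 46 mm wide and 29 mm tall, connect adjacent legs with their undersides at z = 258 mm, each running between the inner faces of the legs it joins and aligned with the legs' outer faces on the other axis.

Two stools sit around the table at the −y, −x sides.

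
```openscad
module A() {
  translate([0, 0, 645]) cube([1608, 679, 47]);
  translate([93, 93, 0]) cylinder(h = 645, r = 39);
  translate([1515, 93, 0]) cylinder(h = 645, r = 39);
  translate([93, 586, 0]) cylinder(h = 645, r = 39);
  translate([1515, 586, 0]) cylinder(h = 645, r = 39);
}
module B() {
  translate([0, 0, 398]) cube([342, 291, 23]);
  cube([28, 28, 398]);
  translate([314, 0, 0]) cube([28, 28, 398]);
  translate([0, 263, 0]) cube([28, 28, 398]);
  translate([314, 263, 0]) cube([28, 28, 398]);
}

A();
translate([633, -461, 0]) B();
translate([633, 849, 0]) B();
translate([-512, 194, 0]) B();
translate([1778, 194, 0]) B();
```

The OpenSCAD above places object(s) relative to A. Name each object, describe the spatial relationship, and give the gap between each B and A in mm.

Each stool's nearest face is 170 mm from the table's bounding box.

A is a table. B is a stool. Four stools sit around the table at the −y, +y, −x, +x sides. The gap between each stool and the table is 170 mm.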